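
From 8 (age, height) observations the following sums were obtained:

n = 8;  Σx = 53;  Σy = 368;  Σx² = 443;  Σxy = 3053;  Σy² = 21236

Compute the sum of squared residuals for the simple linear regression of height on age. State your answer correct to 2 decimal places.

Sxx = Σx² − (Σx)²/n = 443 − 351.125 = 91.875
Sxy = Σxy − (Σx)(Σy)/n = 3053 − 2438 = 615
Syy = Σy² − (Σy)²/n = 21236 − 16928 = 4308
b = Sxy/Sxx = 615/91.875 = 6.693878
SSE = Syy − b·Sxy = 4308 − 6.693878·615 = 191.265306

191.27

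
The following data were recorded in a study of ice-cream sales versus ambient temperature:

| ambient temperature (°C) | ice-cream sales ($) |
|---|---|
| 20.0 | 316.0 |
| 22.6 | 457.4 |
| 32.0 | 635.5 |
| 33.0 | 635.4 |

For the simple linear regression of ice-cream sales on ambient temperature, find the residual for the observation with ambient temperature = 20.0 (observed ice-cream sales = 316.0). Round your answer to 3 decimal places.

n = 4, Σx = 107.6, Σy = 2044.3, Σxy = 57961.44, Σx² = 3023.76
Sxx = Σx² − (Σx)²/n = 3023.76 − 2894.44 = 129.32
Sxy = Σxy − (Σx)(Σy)/n = 57961.44 − 54991.67 = 2969.77
b = Sxy/Sxx = 2969.77/129.32 = 22.964507
a = ȳ − b·x̄ = 511.075 − 22.964507·26.9 = -106.670229
ŷ(20.0) = -106.670229 + 22.964507·20 = 352.619904
residual = y − ŷ = 316.0 − 352.619904 = -36.619904

-36.620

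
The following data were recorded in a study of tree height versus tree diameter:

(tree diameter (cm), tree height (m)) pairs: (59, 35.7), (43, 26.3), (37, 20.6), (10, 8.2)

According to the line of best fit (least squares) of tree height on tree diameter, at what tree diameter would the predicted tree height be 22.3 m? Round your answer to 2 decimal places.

36.54

n = 4, Σx = 149, Σy = 90.8, Σxy = 4081.4, Σx² = 6799
Sxx = Σx² − (Σx)²/n = 6799 − 5550.25 = 1248.75
Sxy = Σxy − (Σx)(Σy)/n = 4081.4 − 3382.3 = 699.1
b = Sxy/Sxx = 699.1/1248.75 = 0.559840
a = ȳ − b·x̄ = 22.7 − 0.559840·37.25 = 1.845966
Set a + b·x = 22.3: x = (22.3 − 1.845966) / 0.559840 = 36.535510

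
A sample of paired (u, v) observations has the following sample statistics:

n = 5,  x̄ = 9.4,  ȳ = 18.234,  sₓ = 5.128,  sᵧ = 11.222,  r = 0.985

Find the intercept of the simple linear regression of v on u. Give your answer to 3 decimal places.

b = r · sᵧ/sₓ = 0.985 · 11.222/5.128 = 2.155552
a = ȳ − b·x̄ = 18.234 − 2.155552·9.4 = -2.028188

-2.028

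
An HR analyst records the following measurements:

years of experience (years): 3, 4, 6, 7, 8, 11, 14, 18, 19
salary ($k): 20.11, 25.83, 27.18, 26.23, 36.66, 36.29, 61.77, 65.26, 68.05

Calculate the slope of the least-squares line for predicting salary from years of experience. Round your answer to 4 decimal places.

n = 9, Σx = 90, Σy = 367.38, Σxy = 4535.22, Σx² = 1176
Sxx = Σx² − (Σx)²/n = 1176 − 900 = 276
Sxy = Σxy − (Σx)(Σy)/n = 4535.22 − 3673.8 = 861.42
b = Sxy/Sxx = 861.42/276 = 3.121087

3.1211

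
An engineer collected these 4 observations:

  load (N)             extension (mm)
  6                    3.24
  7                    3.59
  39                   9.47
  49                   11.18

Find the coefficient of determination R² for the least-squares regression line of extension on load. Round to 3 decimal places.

1.000

n = 4, Σx = 101, Σy = 27.48, Σxy = 961.72, Σx² = 4007, Σy² = 238.059
Sxx = Σx² − (Σx)²/n = 4007 − 2550.25 = 1456.75
Sxy = Σxy − (Σx)(Σy)/n = 961.72 − 693.87 = 267.85
Syy = Σy² − (Σy)²/n = 238.059 − 188.7876 = 49.2714
R² = Sxy²/(Sxx·Syy) = (267.85)²/(1456.75·49.2714) = 0.999547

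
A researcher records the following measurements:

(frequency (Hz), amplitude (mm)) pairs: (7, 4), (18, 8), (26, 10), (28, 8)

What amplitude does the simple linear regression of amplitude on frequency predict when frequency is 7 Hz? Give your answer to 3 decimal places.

4.532

n = 4, Σx = 79, Σy = 30, Σxy = 656, Σx² = 1833
Sxx = Σx² − (Σx)²/n = 1833 − 1560.25 = 272.75
Sxy = Σxy − (Σx)(Σy)/n = 656 − 592.5 = 63.5
b = Sxy/Sxx = 63.5/272.75 = 0.232814
a = ȳ − b·x̄ = 7.5 − 0.232814·19.75 = 2.901925
ŷ(7) = a + b·7 = 2.901925 + 0.232814·7 = 4.531622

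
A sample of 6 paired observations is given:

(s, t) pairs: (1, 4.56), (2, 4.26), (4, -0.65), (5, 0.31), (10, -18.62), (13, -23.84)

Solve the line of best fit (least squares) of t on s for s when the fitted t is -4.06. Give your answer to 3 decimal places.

n = 6, Σx = 35, Σy = -33.98, Σxy = -484.09, Σx² = 315
Sxx = Σx² − (Σx)²/n = 315 − 204.166667 = 110.833333
Sxy = Σxy − (Σx)(Σy)/n = -484.09 − (-198.216667) = -285.873333
b = Sxy/Sxx = -285.873333/110.833333 = -2.579308
a = ȳ − b·x̄ = -5.663333 − (-2.579308)·5.833333 = 9.382632
Set a + b·x = -4.06: x = (-4.06 − 9.382632) / (-2.579308) = 5.211720

5.212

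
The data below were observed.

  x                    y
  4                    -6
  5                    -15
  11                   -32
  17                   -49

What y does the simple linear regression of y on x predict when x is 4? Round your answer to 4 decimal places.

-9.0621

n = 4, Σx = 37, Σy = -102, Σxy = -1284, Σx² = 451
Sxx = Σx² − (Σx)²/n = 451 − 342.25 = 108.75
Sxy = Σxy − (Σx)(Σy)/n = -1284 − (-943.5) = -340.5
b = Sxy/Sxx = -340.5/108.75 = -3.131034
a = ȳ − b·x̄ = -25.5 − (-3.131034)·9.25 = 3.462069
ŷ(4) = a + b·4 = 3.462069 + (-3.131034)·4 = -9.062069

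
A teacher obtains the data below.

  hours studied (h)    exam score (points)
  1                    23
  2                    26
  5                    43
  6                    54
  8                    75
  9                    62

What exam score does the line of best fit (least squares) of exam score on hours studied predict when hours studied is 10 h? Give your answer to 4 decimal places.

n = 6, Σx = 31, Σy = 283, Σxy = 1772, Σx² = 211
Sxx = Σx² − (Σx)²/n = 211 − 160.166667 = 50.833333
Sxy = Σxy − (Σx)(Σy)/n = 1772 − 1462.166667 = 309.833333
b = Sxy/Sxx = 309.833333/50.833333 = 6.095082
a = ȳ − b·x̄ = 47.166667 − 6.095082·5.166667 = 15.675410
ŷ(10) = a + b·10 = 15.675410 + 6.095082·10 = 76.626230

76.6262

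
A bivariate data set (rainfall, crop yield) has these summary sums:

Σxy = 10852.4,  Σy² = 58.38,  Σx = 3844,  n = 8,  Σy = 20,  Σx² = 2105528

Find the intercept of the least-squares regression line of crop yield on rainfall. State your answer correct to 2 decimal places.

0.19

Sxx = Σx² − (Σx)²/n = 2105528 − 1847042 = 258486
Sxy = Σxy − (Σx)(Σy)/n = 10852.4 − 9610 = 1242.4
b = Sxy/Sxx = 1242.4/258486 = 0.004806
a = ȳ − b·x̄ = 2.5 − 0.004806·480.5 = 0.190501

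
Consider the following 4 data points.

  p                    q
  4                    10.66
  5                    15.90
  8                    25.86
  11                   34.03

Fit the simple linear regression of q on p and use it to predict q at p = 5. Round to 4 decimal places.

n = 4, Σx = 28, Σy = 86.45, Σxy = 703.35, Σx² = 226
Sxx = Σx² − (Σx)²/n = 226 − 196 = 30
Sxy = Σxy − (Σx)(Σy)/n = 703.35 − 605.15 = 98.2
b = Sxy/Sxx = 98.2/30 = 3.273333
a = ȳ − b·x̄ = 21.6125 − 3.273333·7 = -1.300833
ŷ(5) = a + b·5 = -1.300833 + 3.273333·5 = 15.065833

15.0658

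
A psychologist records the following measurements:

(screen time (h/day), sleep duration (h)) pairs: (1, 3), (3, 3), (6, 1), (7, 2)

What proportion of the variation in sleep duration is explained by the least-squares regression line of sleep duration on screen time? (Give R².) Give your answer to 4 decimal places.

0.6244

n = 4, Σx = 17, Σy = 9, Σxy = 32, Σx² = 95, Σy² = 23
Sxx = Σx² − (Σx)²/n = 95 − 72.25 = 22.75
Sxy = Σxy − (Σx)(Σy)/n = 32 − 38.25 = -6.25
Syy = Σy² − (Σy)²/n = 23 − 20.25 = 2.75
R² = Sxy²/(Sxx·Syy) = (-6.25)²/(22.75·2.75) = 0.624376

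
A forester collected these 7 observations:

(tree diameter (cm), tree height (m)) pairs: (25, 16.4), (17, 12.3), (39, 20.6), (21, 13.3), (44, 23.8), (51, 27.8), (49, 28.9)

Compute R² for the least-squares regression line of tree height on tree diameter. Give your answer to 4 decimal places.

n = 7, Σx = 246, Σy = 143.1, Σxy = 5582.9, Σx² = 9814, Σy² = 3195.99
Sxx = Σx² − (Σx)²/n = 9814 − 8645.142857 = 1168.857143
Sxy = Σxy − (Σx)(Σy)/n = 5582.9 − 5028.942857 = 553.957143
Syy = Σy² − (Σy)²/n = 3195.99 − 2925.372857 = 270.617143
R² = Sxy²/(Sxx·Syy) = (553.957143)²/(1168.857143·270.617143) = 0.970143

0.9701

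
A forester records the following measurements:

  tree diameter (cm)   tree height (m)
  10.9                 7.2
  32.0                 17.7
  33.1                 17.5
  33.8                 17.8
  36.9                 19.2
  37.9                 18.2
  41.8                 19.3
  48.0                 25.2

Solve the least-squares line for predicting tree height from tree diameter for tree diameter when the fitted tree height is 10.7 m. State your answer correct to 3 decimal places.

18.526

n = 8, Σx = 274.4, Σy = 142.1, Σxy = 5240.37, Σx² = 10230.12
Sxx = Σx² − (Σx)²/n = 10230.12 − 9411.92 = 818.2
Sxy = Σxy − (Σx)(Σy)/n = 5240.37 − 4874.03 = 366.34
b = Sxy/Sxx = 366.34/818.2 = 0.447739
a = ȳ − b·x̄ = 17.7625 − 0.447739·34.3 = 2.405054
Set a + b·x = 10.7: x = (10.7 − 2.405054) / 0.447739 = 18.526299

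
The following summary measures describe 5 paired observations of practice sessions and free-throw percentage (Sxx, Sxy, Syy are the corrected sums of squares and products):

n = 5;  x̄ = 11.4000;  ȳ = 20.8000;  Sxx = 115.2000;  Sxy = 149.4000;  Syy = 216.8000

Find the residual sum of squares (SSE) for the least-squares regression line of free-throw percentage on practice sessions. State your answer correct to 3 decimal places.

23.047

b = Sxy/Sxx = 149.4/115.2 = 1.296875
SSE = Syy − b·Sxy = 216.8 − 1.296875·149.4 = 23.046875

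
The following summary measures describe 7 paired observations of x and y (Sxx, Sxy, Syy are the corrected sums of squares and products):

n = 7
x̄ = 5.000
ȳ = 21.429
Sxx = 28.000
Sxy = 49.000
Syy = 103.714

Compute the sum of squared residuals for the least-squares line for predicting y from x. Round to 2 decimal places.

17.96

b = Sxy/Sxx = 49/28 = 1.75
SSE = Syy − b·Sxy = 103.714 − 1.75·49 = 17.964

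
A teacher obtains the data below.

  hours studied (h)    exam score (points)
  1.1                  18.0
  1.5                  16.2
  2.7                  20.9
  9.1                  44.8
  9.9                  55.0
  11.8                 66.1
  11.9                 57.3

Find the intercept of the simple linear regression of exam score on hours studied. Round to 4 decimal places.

10.7440

n = 7, Σx = 48, Σy = 278.3, Σxy = 2514.56, Σx² = 472.42
Sxx = Σx² − (Σx)²/n = 472.42 − 329.142857 = 143.277143
Sxy = Σxy − (Σx)(Σy)/n = 2514.56 − 1908.342857 = 606.217143
b = Sxy/Sxx = 606.217143/143.277143 = 4.231081
a = ȳ − b·x̄ = 39.757143 − 4.231081·6.857143 = 10.744019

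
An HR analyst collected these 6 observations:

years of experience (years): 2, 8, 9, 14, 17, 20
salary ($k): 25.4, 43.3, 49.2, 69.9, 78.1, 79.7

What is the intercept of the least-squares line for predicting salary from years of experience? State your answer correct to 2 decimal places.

19.58

n = 6, Σx = 70, Σy = 345.6, Σxy = 4740.3, Σx² = 1034
Sxx = Σx² − (Σx)²/n = 1034 − 816.666667 = 217.333333
Sxy = Σxy − (Σx)(Σy)/n = 4740.3 − 4032 = 708.3
b = Sxy/Sxx = 708.3/217.333333 = 3.259049
a = ȳ − b·x̄ = 57.6 − 3.259049·11.666667 = 19.577761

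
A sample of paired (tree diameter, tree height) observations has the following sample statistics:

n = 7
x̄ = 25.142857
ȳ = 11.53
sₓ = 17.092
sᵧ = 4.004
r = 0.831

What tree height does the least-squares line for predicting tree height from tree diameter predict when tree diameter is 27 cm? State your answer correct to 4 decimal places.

b = r · sᵧ/sₓ = 0.831 · 4.004/17.092 = 0.194671
a = ȳ − b·x̄ = 11.53 − 0.194671·25.142857 = 6.635404
ŷ(27) = a + b·27 = 6.635404 + 0.194671·27 = 11.891533

11.8915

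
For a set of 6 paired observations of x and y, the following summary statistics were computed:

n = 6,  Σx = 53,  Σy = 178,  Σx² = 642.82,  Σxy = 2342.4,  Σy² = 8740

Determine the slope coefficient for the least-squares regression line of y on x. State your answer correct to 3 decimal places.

Sxx = Σx² − (Σx)²/n = 642.82 − 468.166667 = 174.653333
Sxy = Σxy − (Σx)(Σy)/n = 2342.4 − 1572.333333 = 770.066667
b = Sxy/Sxx = 770.066667/174.653333 = 4.409115

4.409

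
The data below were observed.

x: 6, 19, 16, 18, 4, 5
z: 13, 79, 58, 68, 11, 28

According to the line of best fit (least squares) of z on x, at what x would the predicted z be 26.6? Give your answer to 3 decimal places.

7.328

n = 6, Σx = 68, Σy = 257, Σxy = 3915, Σx² = 1018
Sxx = Σx² − (Σx)²/n = 1018 − 770.666667 = 247.333333
Sxy = Σxy − (Σx)(Σy)/n = 3915 − 2912.666667 = 1002.333333
b = Sxy/Sxx = 1002.333333/247.333333 = 4.052561
a = ȳ − b·x̄ = 42.833333 − 4.052561·11.333333 = -3.095687
Set a + b·x = 26.6: x = (26.6 − (-3.095687)) / 4.052561 = 7.327636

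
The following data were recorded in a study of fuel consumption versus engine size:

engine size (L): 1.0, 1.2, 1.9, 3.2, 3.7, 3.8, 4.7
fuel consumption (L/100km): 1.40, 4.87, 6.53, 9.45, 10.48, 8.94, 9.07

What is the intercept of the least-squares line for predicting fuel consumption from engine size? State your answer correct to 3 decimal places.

n = 7, Σx = 19.5, Σy = 50.74, Σxy = 165.268, Σx² = 66.51
Sxx = Σx² − (Σx)²/n = 66.51 − 54.321429 = 12.188571
Sxy = Σxy − (Σx)(Σy)/n = 165.268 − 141.347143 = 23.920857
b = Sxy/Sxx = 23.920857/12.188571 = 1.962564
a = ȳ − b·x̄ = 7.248571 − 1.962564·2.785714 = 1.781428

1.781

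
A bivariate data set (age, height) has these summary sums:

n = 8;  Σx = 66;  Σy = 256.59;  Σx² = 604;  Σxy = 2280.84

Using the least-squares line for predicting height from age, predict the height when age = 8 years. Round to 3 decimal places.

31.385

Sxx = Σx² − (Σx)²/n = 604 − 544.5 = 59.5
Sxy = Σxy − (Σx)(Σy)/n = 2280.84 − 2116.8675 = 163.9725
b = Sxy/Sxx = 163.9725/59.5 = 2.755840
a = ȳ − b·x̄ = 32.07375 − 2.755840·8.25 = 9.338067
ŷ(8) = a + b·8 = 9.338067 + 2.755840·8 = 31.384790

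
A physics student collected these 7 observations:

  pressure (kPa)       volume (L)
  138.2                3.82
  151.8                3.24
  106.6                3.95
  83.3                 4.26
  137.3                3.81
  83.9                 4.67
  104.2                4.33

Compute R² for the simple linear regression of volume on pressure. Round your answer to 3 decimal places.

0.813

n = 7, Σx = 805.3, Σy = 28.08, Σxy = 3161.796, Σx² = 97193.07, Σy² = 113.914
Sxx = Σx² − (Σx)²/n = 97193.07 − 92644.012857 = 4549.057143
Sxy = Σxy − (Σx)(Σy)/n = 3161.796 − 3230.403429 = -68.607429
Syy = Σy² − (Σy)²/n = 113.914 − 112.640914 = 1.273086
R² = Sxy²/(Sxx·Syy) = (-68.607429)²/(4549.057143·1.273086) = 0.812762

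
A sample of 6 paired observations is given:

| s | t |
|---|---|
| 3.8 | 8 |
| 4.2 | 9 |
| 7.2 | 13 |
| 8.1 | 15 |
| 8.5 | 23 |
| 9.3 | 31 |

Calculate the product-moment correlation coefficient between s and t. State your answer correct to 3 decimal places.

0.865

n = 6, Σx = 41.1, Σy = 99, Σxy = 767.1, Σx² = 308.27, Σy² = 2029
Sxx = Σx² − (Σx)²/n = 308.27 − 281.535 = 26.735
Sxy = Σxy − (Σx)(Σy)/n = 767.1 − 678.15 = 88.95
Syy = Σy² − (Σy)²/n = 2029 − 1633.5 = 395.5
r = Sxy/√(Sxx·Syy) = 88.95/√(10573.6925) = 88.95/102.828462 = 0.865033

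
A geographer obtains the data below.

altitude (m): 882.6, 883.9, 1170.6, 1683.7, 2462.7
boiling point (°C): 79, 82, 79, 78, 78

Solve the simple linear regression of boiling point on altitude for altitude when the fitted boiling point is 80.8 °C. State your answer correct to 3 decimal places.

430.173

n = 5, Σx = 7083.5, Σy = 396, Σxy = 558101.8, Σx² = 11830303.31
Sxx = Σx² − (Σx)²/n = 11830303.31 − 10035194.45 = 1795108.86
Sxy = Σxy − (Σx)(Σy)/n = 558101.8 − 561013.2 = -2911.4
b = Sxy/Sxx = -2911.4/1795108.86 = -0.001622
a = ȳ − b·x̄ = 79.2 − (-0.001622)·1416.7 = 81.497677
Set a + b·x = 80.8: x = (80.8 − 81.497677) / (-0.001622) = 430.173183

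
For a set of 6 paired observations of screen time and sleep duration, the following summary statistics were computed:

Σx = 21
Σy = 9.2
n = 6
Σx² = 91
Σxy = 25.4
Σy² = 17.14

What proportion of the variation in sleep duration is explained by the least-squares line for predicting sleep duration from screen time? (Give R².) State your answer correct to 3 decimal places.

0.871

Sxx = Σx² − (Σx)²/n = 91 − 73.5 = 17.5
Sxy = Σxy − (Σx)(Σy)/n = 25.4 − 32.2 = -6.8
Syy = Σy² − (Σy)²/n = 17.14 − 14.106667 = 3.033333
R² = Sxy²/(Sxx·Syy) = (-6.8)²/(17.5·3.033333) = 0.871083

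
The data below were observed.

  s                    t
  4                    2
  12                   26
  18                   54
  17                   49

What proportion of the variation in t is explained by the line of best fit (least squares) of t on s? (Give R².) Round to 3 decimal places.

n = 4, Σx = 51, Σy = 131, Σxy = 2125, Σx² = 773, Σy² = 5997
Sxx = Σx² − (Σx)²/n = 773 − 650.25 = 122.75
Sxy = Σxy − (Σx)(Σy)/n = 2125 − 1670.25 = 454.75
Syy = Σy² − (Σy)²/n = 5997 − 4290.25 = 1706.75
R² = Sxy²/(Sxx·Syy) = (454.75)²/(122.75·1706.75) = 0.987084

0.987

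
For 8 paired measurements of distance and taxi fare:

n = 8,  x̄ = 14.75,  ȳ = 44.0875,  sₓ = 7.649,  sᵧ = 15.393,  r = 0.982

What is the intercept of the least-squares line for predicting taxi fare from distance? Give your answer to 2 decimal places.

14.94

b = r · sᵧ/sₓ = 0.982 · 15.393/7.649 = 1.976196
a = ȳ − b·x̄ = 44.0875 − 1.976196·14.75 = 14.938604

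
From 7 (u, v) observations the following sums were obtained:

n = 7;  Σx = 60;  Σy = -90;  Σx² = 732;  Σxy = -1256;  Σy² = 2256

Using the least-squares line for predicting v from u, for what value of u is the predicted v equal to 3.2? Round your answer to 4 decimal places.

Sxx = Σx² − (Σx)²/n = 732 − 514.285714 = 217.714286
Sxy = Σxy − (Σx)(Σy)/n = -1256 − (-771.428571) = -484.571429
b = Sxy/Sxx = -484.571429/217.714286 = -2.225722
a = ȳ − b·x̄ = -12.857143 − (-2.225722)·8.571429 = 6.220472
Set a + b·x = 3.2: x = (3.2 − 6.220472) / (-2.225722) = 1.357075

1.3571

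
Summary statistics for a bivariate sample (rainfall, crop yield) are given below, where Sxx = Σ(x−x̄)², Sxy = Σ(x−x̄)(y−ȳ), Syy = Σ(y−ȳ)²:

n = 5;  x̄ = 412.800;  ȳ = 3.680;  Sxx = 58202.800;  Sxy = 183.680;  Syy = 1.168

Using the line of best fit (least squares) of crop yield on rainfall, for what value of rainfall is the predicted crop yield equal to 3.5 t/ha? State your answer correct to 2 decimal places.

b = Sxy/Sxx = 183.68/58202.8 = 0.003156
a = ȳ − b·x̄ = 3.68 − 0.003156·412.8 = 2.377260
Set a + b·x = 3.5: x = (3.5 − 2.377260) / 0.003156 = 355.763284

355.76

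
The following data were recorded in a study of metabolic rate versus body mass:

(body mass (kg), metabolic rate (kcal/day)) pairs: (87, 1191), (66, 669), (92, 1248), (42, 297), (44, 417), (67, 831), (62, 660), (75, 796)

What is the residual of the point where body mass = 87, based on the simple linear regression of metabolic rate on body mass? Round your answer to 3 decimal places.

62.226

n = 8, Σx = 535, Σy = 6109, Σxy = 449706, Σx² = 38047
Sxx = Σx² − (Σx)²/n = 38047 − 35778.125 = 2268.875
Sxy = Σxy − (Σx)(Σy)/n = 449706 − 408539.375 = 41166.625
b = Sxy/Sxx = 41166.625/2268.875 = 18.144069
a = ȳ − b·x̄ = 763.625 − 18.144069·66.875 = -449.759628
ŷ(87) = -449.759628 + 18.144069·87 = 1128.774393
residual = y − ŷ = 1191 − 1128.774393 = 62.225607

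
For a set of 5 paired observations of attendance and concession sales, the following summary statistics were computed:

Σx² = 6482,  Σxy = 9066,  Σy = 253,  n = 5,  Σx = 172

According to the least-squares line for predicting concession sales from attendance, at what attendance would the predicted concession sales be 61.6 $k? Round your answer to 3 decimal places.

51.537

Sxx = Σx² − (Σx)²/n = 6482 − 5916.8 = 565.2
Sxy = Σxy − (Σx)(Σy)/n = 9066 − 8703.2 = 362.8
b = Sxy/Sxx = 362.8/565.2 = 0.641897
a = ȳ − b·x̄ = 50.6 − 0.641897·34.4 = 28.518754
Set a + b·x = 61.6: x = (61.6 − 28.518754) / 0.641897 = 51.536714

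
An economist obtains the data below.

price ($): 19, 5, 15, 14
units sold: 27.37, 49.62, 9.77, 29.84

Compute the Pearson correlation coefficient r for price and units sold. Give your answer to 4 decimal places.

n = 4, Σx = 53, Σy = 116.6, Σxy = 1332.44, Σx² = 807, Σy² = 4197.1398
Sxx = Σx² − (Σx)²/n = 807 − 702.25 = 104.75
Sxy = Σxy − (Σx)(Σy)/n = 1332.44 − 1544.95 = -212.51
Syy = Σy² − (Σy)²/n = 4197.1398 − 3398.89 = 798.2498
r = Sxy/√(Sxx·Syy) = -212.51/√(83616.66655) = -212.51/289.165466 = -0.734908

-0.7349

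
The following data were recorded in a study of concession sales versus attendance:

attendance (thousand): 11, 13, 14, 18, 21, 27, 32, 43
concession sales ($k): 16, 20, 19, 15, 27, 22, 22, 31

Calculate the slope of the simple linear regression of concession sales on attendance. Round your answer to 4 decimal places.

n = 8, Σx = 179, Σy = 172, Σxy = 4170, Σx² = 4853
Sxx = Σx² − (Σx)²/n = 4853 − 4005.125 = 847.875
Sxy = Σxy − (Σx)(Σy)/n = 4170 − 3848.5 = 321.5
b = Sxy/Sxx = 321.5/847.875 = 0.379183

0.3792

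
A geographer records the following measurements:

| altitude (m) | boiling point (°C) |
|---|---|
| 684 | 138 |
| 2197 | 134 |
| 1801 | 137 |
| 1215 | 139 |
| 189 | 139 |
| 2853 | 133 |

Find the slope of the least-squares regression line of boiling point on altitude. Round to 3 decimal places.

-0.002

n = 6, Σx = 8939, Σy = 820, Σxy = 1210132, Σx² = 18189821
Sxx = Σx² − (Σx)²/n = 18189821 − 13317620.166667 = 4872200.833333
Sxy = Σxy − (Σx)(Σy)/n = 1210132 − 1221663.333333 = -11531.333333
b = Sxy/Sxx = -11531.333333/4872200.833333 = -0.002367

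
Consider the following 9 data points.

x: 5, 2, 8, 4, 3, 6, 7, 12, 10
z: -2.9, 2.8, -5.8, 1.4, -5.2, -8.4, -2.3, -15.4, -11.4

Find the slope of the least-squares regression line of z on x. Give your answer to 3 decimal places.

-1.531

n = 9, Σx = 57, Σy = -47.2, Σxy = -430.6, Σx² = 447
Sxx = Σx² − (Σx)²/n = 447 − 361 = 86
Sxy = Σxy − (Σx)(Σy)/n = -430.6 − (-298.933333) = -131.666667
b = Sxy/Sxx = -131.666667/86 = -1.531008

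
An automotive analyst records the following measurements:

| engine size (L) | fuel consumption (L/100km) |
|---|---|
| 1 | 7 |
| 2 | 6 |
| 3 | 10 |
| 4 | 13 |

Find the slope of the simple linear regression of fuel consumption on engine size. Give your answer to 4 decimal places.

2.2000

n = 4, Σx = 10, Σy = 36, Σxy = 101, Σx² = 30
Sxx = Σx² − (Σx)²/n = 30 − 25 = 5
Sxy = Σxy − (Σx)(Σy)/n = 101 − 90 = 11
b = Sxy/Sxx = 11/5 = 2.2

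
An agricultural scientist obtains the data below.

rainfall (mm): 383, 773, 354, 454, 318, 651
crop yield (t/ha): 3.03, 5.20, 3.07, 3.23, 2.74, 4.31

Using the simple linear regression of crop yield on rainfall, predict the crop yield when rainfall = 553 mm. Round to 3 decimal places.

3.928

n = 6, Σx = 2933, Σy = 21.58, Σxy = 11410.42, Σx² = 1600575
Sxx = Σx² − (Σx)²/n = 1600575 − 1433748.166667 = 166826.833333
Sxy = Σxy − (Σx)(Σy)/n = 11410.42 − 10549.023333 = 861.396667
b = Sxy/Sxx = 861.396667/166826.833333 = 0.005163
a = ȳ − b·x̄ = 3.596667 − 0.005163·488.833333 = 1.072616
ŷ(553) = a + b·553 = 1.072616 + 0.005163·553 = 3.927986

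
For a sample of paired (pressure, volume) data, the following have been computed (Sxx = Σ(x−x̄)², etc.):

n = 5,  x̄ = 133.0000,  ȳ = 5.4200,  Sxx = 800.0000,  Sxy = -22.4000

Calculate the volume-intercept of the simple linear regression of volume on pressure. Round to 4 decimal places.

9.1440

b = Sxy/Sxx = -22.4/800 = -0.028
a = ȳ − b·x̄ = 5.42 − (-0.028)·133 = 9.144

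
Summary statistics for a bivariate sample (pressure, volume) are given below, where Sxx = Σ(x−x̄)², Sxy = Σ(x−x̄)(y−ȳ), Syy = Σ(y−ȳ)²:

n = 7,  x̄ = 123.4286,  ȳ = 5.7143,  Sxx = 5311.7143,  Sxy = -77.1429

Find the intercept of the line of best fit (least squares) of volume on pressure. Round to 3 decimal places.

7.507

b = Sxy/Sxx = -77.1429/5311.7143 = -0.014523
a = ȳ − b·x̄ = 5.7143 − (-0.014523)·123.4286 = 7.506874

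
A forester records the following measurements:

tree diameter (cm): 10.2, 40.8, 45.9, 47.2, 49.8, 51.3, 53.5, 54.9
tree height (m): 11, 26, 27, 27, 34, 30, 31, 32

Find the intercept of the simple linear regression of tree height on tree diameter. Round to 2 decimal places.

6.13

n = 8, Σx = 353.6, Σy = 218, Σxy = 10334.2, Σx² = 17091.32
Sxx = Σx² − (Σx)²/n = 17091.32 − 15629.12 = 1462.2
Sxy = Σxy − (Σx)(Σy)/n = 10334.2 − 9635.6 = 698.6
b = Sxy/Sxx = 698.6/1462.2 = 0.477773
a = ȳ − b·x̄ = 27.25 − 0.477773·44.2 = 6.132424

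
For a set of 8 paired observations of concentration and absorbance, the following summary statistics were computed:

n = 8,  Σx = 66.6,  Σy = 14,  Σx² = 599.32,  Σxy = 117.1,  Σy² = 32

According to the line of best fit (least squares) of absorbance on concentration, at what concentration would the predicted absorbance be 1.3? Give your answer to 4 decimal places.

-28.3909

Sxx = Σx² − (Σx)²/n = 599.32 − 554.445 = 44.875
Sxy = Σxy − (Σx)(Σy)/n = 117.1 − 116.55 = 0.55
b = Sxy/Sxx = 0.55/44.875 = 0.012256
a = ȳ − b·x̄ = 1.75 − 0.012256·8.325 = 1.647967
Set a + b·x = 1.3: x = (1.3 − 1.647967) / 0.012256 = -28.390909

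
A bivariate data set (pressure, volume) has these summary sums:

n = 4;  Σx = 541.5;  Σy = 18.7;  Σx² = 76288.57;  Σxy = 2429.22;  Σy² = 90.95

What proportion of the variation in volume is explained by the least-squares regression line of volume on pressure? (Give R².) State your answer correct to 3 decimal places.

Sxx = Σx² − (Σx)²/n = 76288.57 − 73305.5625 = 2983.0075
Sxy = Σxy − (Σx)(Σy)/n = 2429.22 − 2531.5125 = -102.2925
Syy = Σy² − (Σy)²/n = 90.95 − 87.4225 = 3.5275
R² = Sxy²/(Sxx·Syy) = (-102.2925)²/(2983.0075·3.5275) = 0.994412

0.994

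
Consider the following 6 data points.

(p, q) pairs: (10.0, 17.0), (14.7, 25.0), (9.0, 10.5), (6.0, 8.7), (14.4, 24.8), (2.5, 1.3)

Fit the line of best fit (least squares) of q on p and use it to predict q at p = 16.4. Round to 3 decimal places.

n = 6, Σx = 56.6, Σy = 87.3, Σxy = 1044.57, Σx² = 646.7
Sxx = Σx² − (Σx)²/n = 646.7 − 533.926667 = 112.773333
Sxy = Σxy − (Σx)(Σy)/n = 1044.57 − 823.53 = 221.04
b = Sxy/Sxx = 221.04/112.773333 = 1.960038
a = ȳ − b·x̄ = 14.55 − 1.960038·9.433333 = -3.939690
ŷ(16.4) = a + b·16.4 = -3.939690 + 1.960038·16.4 = 28.204930

28.205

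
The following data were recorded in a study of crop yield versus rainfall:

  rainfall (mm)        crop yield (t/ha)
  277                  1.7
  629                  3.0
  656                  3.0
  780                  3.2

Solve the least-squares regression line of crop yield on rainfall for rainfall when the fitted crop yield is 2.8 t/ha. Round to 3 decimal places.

609.343

n = 4, Σx = 2342, Σy = 10.9, Σxy = 6821.9, Σx² = 1511106
Sxx = Σx² − (Σx)²/n = 1511106 − 1371241 = 139865
Sxy = Σxy − (Σx)(Σy)/n = 6821.9 − 6381.95 = 439.95
b = Sxy/Sxx = 439.95/139865 = 0.003146
a = ȳ − b·x̄ = 2.725 − 0.003146·585.5 = 0.883290
Set a + b·x = 2.8: x = (2.8 − 0.883290) / 0.003146 = 609.343334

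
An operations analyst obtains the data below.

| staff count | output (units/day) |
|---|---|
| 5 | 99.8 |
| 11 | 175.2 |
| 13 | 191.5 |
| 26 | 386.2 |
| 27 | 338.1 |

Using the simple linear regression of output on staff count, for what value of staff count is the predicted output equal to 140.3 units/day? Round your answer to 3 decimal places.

n = 5, Σx = 82, Σy = 1190.8, Σxy = 24085.6, Σx² = 1720
Sxx = Σx² − (Σx)²/n = 1720 − 1344.8 = 375.2
Sxy = Σxy − (Σx)(Σy)/n = 24085.6 − 19529.12 = 4556.48
b = Sxy/Sxx = 4556.48/375.2 = 12.144136
a = ȳ − b·x̄ = 238.16 − 12.144136·16.4 = 38.996162
Set a + b·x = 140.3: x = (140.3 − 38.996162) / 12.144136 = 8.341790

8.342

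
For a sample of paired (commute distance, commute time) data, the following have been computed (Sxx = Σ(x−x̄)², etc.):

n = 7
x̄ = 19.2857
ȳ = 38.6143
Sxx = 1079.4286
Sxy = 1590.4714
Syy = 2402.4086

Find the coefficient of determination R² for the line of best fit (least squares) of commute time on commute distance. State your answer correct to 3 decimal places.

0.975

R² = Sxy²/(Sxx·Syy) = (1590.4714)²/(1079.4286·2402.4086) = 0.975463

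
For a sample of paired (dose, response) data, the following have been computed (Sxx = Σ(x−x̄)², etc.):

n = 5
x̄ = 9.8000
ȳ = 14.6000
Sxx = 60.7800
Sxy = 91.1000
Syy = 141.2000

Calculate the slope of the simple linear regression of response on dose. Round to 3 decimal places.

1.499

b = Sxy/Sxx = 91.1/60.78 = 1.498848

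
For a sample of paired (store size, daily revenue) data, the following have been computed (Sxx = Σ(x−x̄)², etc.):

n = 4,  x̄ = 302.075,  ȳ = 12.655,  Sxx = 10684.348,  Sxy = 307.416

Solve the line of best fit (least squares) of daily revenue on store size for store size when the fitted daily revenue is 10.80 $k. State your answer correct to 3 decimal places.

b = Sxy/Sxx = 307.416/10684.348 = 0.028773
a = ȳ − b·x̄ = 12.655 − 0.028773·302.075 = 3.963530
Set a + b·x = 10.80: x = (10.80 − 3.963530) / 0.028773 = 237.603842

237.604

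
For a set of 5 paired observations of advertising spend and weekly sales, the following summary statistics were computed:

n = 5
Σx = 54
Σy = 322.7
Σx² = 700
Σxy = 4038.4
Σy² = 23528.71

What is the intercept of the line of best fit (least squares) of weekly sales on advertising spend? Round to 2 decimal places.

Sxx = Σx² − (Σx)²/n = 700 − 583.2 = 116.8
Sxy = Σxy − (Σx)(Σy)/n = 4038.4 − 3485.16 = 553.24
b = Sxy/Sxx = 553.24/116.8 = 4.736644
a = ȳ − b·x̄ = 64.54 − 4.736644·10.8 = 13.384247

13.38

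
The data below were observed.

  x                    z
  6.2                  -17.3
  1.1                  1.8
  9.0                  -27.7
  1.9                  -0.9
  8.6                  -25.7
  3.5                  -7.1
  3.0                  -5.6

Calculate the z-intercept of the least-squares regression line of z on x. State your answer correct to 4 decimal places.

5.8612

n = 7, Σx = 33.3, Σy = -82.5, Σxy = -618.96, Σx² = 219.47
Sxx = Σx² − (Σx)²/n = 219.47 − 158.412857 = 61.057143
Sxy = Σxy − (Σx)(Σy)/n = -618.96 − (-392.464286) = -226.495714
b = Sxy/Sxx = -226.495714/61.057143 = -3.709569
a = ȳ − b·x̄ = -11.785714 − (-3.709569)·4.757143 = 5.861238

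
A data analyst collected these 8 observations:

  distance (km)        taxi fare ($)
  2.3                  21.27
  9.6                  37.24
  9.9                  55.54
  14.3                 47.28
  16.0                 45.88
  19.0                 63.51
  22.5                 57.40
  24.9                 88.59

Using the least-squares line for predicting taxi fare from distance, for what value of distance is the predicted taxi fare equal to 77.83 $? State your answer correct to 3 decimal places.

25.932

n = 8, Σx = 118.5, Σy = 416.71, Σxy = 7070.536, Σx² = 2143.21
Sxx = Σx² − (Σx)²/n = 2143.21 − 1755.28125 = 387.92875
Sxy = Σxy − (Σx)(Σy)/n = 7070.536 − 6172.516875 = 898.019125
b = Sxy/Sxx = 898.019125/387.92875 = 2.314907
a = ȳ − b·x̄ = 52.08875 − 2.314907·14.8125 = 17.799184
Set a + b·x = 77.83: x = (77.83 − 17.799184) / 2.314907 = 25.932275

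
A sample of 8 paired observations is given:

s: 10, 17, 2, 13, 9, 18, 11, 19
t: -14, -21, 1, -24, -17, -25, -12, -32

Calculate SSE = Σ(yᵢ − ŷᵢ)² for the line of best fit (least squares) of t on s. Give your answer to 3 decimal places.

99.091

n = 8, Σx = 99, Σy = -144, Σxy = -2150, Σx² = 1449, Σy² = 3296
Sxx = Σx² − (Σx)²/n = 1449 − 1225.125 = 223.875
Sxy = Σxy − (Σx)(Σy)/n = -2150 − (-1782) = -368
Syy = Σy² − (Σy)²/n = 3296 − 2592 = 704
b = Sxy/Sxx = -368/223.875 = -1.643774
SSE = Syy − b·Sxy = 704 − (-1.643774)·(-368) = 99.091011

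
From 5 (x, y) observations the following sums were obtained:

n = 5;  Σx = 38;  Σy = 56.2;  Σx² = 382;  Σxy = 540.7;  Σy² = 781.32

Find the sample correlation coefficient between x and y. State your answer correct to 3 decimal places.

Sxx = Σx² − (Σx)²/n = 382 − 288.8 = 93.2
Sxy = Σxy − (Σx)(Σy)/n = 540.7 − 427.12 = 113.58
Syy = Σy² − (Σy)²/n = 781.32 − 631.688 = 149.632
r = Sxy/√(Sxx·Syy) = 113.58/√(13945.7024) = 113.58/118.091924 = 0.961793

0.962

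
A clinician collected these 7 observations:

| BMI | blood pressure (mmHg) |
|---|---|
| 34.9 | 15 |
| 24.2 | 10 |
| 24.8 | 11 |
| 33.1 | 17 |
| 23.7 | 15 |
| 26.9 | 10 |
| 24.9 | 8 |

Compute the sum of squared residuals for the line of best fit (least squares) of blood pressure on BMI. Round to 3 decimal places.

n = 7, Σx = 192.5, Σy = 86, Σxy = 2424.7, Σx² = 5419.61, Σy² = 1124
Sxx = Σx² − (Σx)²/n = 5419.61 − 5293.75 = 125.86
Sxy = Σxy − (Σx)(Σy)/n = 2424.7 − 2365 = 59.7
Syy = Σy² − (Σy)²/n = 1124 − 1056.571429 = 67.428571
b = Sxy/Sxx = 59.7/125.86 = 0.474337
SSE = Syy − b·Sxy = 67.428571 − 0.474337·59.7 = 39.110679

39.111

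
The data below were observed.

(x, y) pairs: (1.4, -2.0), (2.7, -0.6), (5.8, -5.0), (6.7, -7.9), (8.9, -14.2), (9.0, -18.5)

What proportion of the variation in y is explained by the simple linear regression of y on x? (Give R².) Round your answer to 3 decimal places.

0.845

n = 6, Σx = 34.5, Σy = -48.2, Σxy = -379.23, Σx² = 247.99, Σy² = 635.66
Sxx = Σx² − (Σx)²/n = 247.99 − 198.375 = 49.615
Sxy = Σxy − (Σx)(Σy)/n = -379.23 − (-277.15) = -102.08
Syy = Σy² − (Σy)²/n = 635.66 − 387.206667 = 248.453333
R² = Sxy²/(Sxx·Syy) = (-102.08)²/(49.615·248.453333) = 0.845325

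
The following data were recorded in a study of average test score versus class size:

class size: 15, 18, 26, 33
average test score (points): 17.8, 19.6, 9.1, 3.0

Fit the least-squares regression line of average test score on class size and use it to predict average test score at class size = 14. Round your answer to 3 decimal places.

20.698

n = 4, Σx = 92, Σy = 49.5, Σxy = 955.4, Σx² = 2314
Sxx = Σx² − (Σx)²/n = 2314 − 2116 = 198
Sxy = Σxy − (Σx)(Σy)/n = 955.4 − 1138.5 = -183.1
b = Sxy/Sxx = -183.1/198 = -0.924747
a = ȳ − b·x̄ = 12.375 − (-0.924747)·23 = 33.644192
ŷ(14) = a + b·14 = 33.644192 + (-0.924747)·14 = 20.697727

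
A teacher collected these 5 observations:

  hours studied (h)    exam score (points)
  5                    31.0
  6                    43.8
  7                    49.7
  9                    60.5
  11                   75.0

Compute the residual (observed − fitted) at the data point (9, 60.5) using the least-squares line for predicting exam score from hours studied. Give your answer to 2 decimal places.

-1.11

n = 5, Σx = 38, Σy = 260, Σxy = 2135.2, Σx² = 312
Sxx = Σx² − (Σx)²/n = 312 − 288.8 = 23.2
Sxy = Σxy − (Σx)(Σy)/n = 2135.2 − 1976 = 159.2
b = Sxy/Sxx = 159.2/23.2 = 6.862069
a = ȳ − b·x̄ = 52 − 6.862069·7.6 = -0.151724
ŷ(9) = -0.151724 + 6.862069·9 = 61.606897
residual = y − ŷ = 60.5 − 61.606897 = -1.106897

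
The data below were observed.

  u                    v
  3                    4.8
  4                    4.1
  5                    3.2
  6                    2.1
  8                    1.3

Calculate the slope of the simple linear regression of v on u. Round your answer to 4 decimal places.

n = 5, Σx = 26, Σy = 15.5, Σxy = 69.8, Σx² = 150
Sxx = Σx² − (Σx)²/n = 150 − 135.2 = 14.8
Sxy = Σxy − (Σx)(Σy)/n = 69.8 − 80.6 = -10.8
b = Sxy/Sxx = -10.8/14.8 = -0.729730

-0.7297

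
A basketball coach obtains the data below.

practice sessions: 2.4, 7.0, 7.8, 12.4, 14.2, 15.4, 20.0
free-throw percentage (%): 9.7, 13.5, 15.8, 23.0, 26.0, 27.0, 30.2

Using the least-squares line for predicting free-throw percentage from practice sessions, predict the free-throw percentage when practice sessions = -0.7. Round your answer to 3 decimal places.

n = 7, Σx = 79.2, Σy = 145.2, Σxy = 1915.22, Σx² = 1108.16
Sxx = Σx² − (Σx)²/n = 1108.16 − 896.091429 = 212.068571
Sxy = Σxy − (Σx)(Σy)/n = 1915.22 − 1642.834286 = 272.385714
b = Sxy/Sxx = 272.385714/212.068571 = 1.284423
a = ȳ − b·x̄ = 20.742857 − 1.284423·11.314286 = 6.210530
ŷ(-0.7) = a + b·-0.7 = 6.210530 + 1.284423·(-0.7) = 5.311434

5.311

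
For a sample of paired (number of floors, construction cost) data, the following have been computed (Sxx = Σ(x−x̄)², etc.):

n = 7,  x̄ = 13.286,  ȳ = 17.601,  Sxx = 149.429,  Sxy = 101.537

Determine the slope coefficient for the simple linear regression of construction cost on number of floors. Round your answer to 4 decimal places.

0.6795

b = Sxy/Sxx = 101.537/149.429 = 0.679500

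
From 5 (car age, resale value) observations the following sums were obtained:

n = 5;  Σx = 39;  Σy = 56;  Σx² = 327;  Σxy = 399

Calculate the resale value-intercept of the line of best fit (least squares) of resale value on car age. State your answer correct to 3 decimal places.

24.132

Sxx = Σx² − (Σx)²/n = 327 − 304.2 = 22.8
Sxy = Σxy − (Σx)(Σy)/n = 399 − 436.8 = -37.8
b = Sxy/Sxx = -37.8/22.8 = -1.657895
a = ȳ − b·x̄ = 11.2 − (-1.657895)·7.8 = 24.131579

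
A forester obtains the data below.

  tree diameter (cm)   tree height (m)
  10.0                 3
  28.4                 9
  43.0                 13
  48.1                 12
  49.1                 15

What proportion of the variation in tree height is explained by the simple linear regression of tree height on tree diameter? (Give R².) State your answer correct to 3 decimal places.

0.943

n = 5, Σx = 178.6, Σy = 52, Σxy = 2158.3, Σx² = 7479.98, Σy² = 628
Sxx = Σx² − (Σx)²/n = 7479.98 − 6379.592 = 1100.388
Sxy = Σxy − (Σx)(Σy)/n = 2158.3 − 1857.44 = 300.86
Syy = Σy² − (Σy)²/n = 628 − 540.8 = 87.2
R² = Sxy²/(Sxx·Syy) = (300.86)²/(1100.388·87.2) = 0.943336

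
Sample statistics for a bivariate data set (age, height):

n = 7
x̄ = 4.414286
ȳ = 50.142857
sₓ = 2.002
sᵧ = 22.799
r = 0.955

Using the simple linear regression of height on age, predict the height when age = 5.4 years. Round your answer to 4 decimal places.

b = r · sᵧ/sₓ = 0.955 · 22.799/2.002 = 10.875647
a = ȳ − b·x̄ = 50.142857 − 10.875647·4.414286 = 2.134641
ŷ(5.4) = a + b·5.4 = 2.134641 + 10.875647·5.4 = 60.863134

60.8631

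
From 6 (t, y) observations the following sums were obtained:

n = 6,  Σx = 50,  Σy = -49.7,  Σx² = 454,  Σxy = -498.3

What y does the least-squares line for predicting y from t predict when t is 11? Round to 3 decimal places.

-14.293

Sxx = Σx² − (Σx)²/n = 454 − 416.666667 = 37.333333
Sxy = Σxy − (Σx)(Σy)/n = -498.3 − (-414.166667) = -84.133333
b = Sxy/Sxx = -84.133333/37.333333 = -2.253571
a = ȳ − b·x̄ = -8.283333 − (-2.253571)·8.333333 = 10.496429
ŷ(11) = a + b·11 = 10.496429 + (-2.253571)·11 = -14.292857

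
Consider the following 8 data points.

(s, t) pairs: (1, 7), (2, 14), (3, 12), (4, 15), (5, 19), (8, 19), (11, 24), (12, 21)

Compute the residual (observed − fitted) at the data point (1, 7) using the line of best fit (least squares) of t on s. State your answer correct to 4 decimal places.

n = 8, Σx = 46, Σy = 131, Σxy = 894, Σx² = 384
Sxx = Σx² − (Σx)²/n = 384 − 264.5 = 119.5
Sxy = Σxy − (Σx)(Σy)/n = 894 − 753.25 = 140.75
b = Sxy/Sxx = 140.75/119.5 = 1.177824
a = ȳ − b·x̄ = 16.375 − 1.177824·5.75 = 9.602510
ŷ(1) = 9.602510 + 1.177824·1 = 10.780335
residual = y − ŷ = 7 − 10.780335 = -3.780335

-3.7803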